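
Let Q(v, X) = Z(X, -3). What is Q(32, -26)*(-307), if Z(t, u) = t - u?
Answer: 7061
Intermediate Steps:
Q(v, X) = 3 + X (Q(v, X) = X - 1*(-3) = X + 3 = 3 + X)
Q(32, -26)*(-307) = (3 - 26)*(-307) = -23*(-307) = 7061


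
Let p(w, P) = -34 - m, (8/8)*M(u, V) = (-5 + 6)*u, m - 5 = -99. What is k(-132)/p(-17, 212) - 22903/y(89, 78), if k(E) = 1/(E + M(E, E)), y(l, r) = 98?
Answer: -181391809/776160 ≈ -233.70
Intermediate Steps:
m = -94 (m = 5 - 99 = -94)
M(u, V) = u (M(u, V) = (-5 + 6)*u = 1*u = u)
k(E) = 1/(2*E) (k(E) = 1/(E + E) = 1/(2*E))
p(w, P) = 60 (p(w, P) = -34 - 1*(-94) = -34 + 94 = 60)
k(-132)/p(-17, 212) - 22903/y(89, 78) = ((½)/(-132))/60 - 22903/98 = ((½)*(-1/132))*(1/60) - 22903*1/98 = -1/264*1/60 - 22903/98 = -1/15840 - 22903/98 = -181391809/776160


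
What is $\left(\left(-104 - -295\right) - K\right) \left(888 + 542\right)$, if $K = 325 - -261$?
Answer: $-564850$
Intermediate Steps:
$K = 586$ ($K = 325 + 261 = 586$)
$\left(\left(-104 - -295\right) - K\right) \left(888 + 542\right) = \left(\left(-104 - -295\right) - 586\right) \left(888 + 542\right) = \left(\left(-104 + 295\right) - 586\right) 1430 = \left(191 - 586\right) 1430 = \left(-395\right) 1430 = -564850$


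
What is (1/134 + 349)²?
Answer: 2187152289/17956 ≈ 1.2181e+5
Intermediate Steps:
(1/134 + 349)² = (46767/134)² = 2187152289/17956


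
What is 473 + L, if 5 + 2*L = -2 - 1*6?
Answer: 933/2 ≈ 466.50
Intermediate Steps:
L = -13/2 (L = -5/2 + (-2 - 1*6)/2 = -5/2 + (-2 - 6)/2 = -5/2 + (1/2)*(-8) = -5/2 - 4 = -13/2 ≈ -6.5000)
473 + L = 473 - 13/2 = 933/2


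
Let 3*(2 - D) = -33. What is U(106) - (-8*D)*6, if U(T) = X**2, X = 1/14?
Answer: 122305/196 ≈ 624.00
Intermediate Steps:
D = 13 (D = 2 - 1/3*(-33) = 2 + 11 = 13)
X = 1/14 ≈ 0.071429
U(T) = 1/196 (U(T) = (1/14)**2 = 1/196)
U(106) - (-8*D)*6 = 1/196 - (-8*13)*6 = 1/196 - (-104)*6 = 1/196 - 1*(-624) = 1/196 + 624 = 122305/196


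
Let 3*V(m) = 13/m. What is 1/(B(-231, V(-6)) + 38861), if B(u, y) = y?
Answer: 18/699485 ≈ 2.5733e-5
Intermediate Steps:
V(m) = 13/(3*m) (V(m) = (13/m)/3 = 13/(3*m))
1/(B(-231, V(-6)) + 38861) = 1/((13/3)/(-6) + 38861) = 1/((13/3)*(-⅙) + 38861) = 1/(-13/18 + 38861) = 1/(699485/18) = 18/699485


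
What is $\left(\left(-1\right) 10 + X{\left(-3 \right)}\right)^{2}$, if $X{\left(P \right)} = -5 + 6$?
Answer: $81$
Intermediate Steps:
$X{\left(P \right)} = 1$
$\left(\left(-1\right) 10 + X{\left(-3 \right)}\right)^{2} = \left(\left(-1\right) 10 + 1\right)^{2} = \left(-10 + 1\right)^{2} = \left(-9\right)^{2} = 81$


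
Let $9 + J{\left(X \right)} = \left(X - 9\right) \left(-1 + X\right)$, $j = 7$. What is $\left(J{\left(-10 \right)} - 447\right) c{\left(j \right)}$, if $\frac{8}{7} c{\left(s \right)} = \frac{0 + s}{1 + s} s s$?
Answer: $- \frac{593047}{64} \approx -9266.4$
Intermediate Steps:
$J{\left(X \right)} = -9 + \left(-1 + X\right) \left(-9 + X\right)$ ($J{\left(X \right)} = -9 + \left(X - 9\right) \left(-1 + X\right) = -9 + \left(-9 + X\right) \left(-1 + X\right) = -9 + \left(-1 + X\right) \left(-9 + X\right)$)
$c{\left(s \right)} = \frac{7 s^{3}}{8 \left(1 + s\right)}$ ($c{\left(s \right)} = \frac{7 \frac{0 + s}{1 + s} s s}{8} = \frac{7 \frac{s}{1 + s} s s}{8} = \frac{7 \frac{s^{2}}{1 + s} s}{8} = \frac{7 \frac{s^{3}}{1 + s}}{8} = \frac{7 s^{3}}{8 \left(1 + s\right)}$)
$\left(J{\left(-10 \right)} - 447\right) c{\left(j \right)} = \left(- 10 \left(-10 - 10\right) - 447\right) \frac{7 \cdot 7^{3}}{8 \left(1 + 7\right)} = \left(\left(-10\right) \left(-20\right) - 447\right) \frac{7}{8} \cdot 343 \cdot \frac{1}{8} = \left(200 - 447\right) \frac{7}{8} \cdot 343 \cdot \frac{1}{8} = \left(-247\right) \frac{2401}{64} = - \frac{593047}{64}$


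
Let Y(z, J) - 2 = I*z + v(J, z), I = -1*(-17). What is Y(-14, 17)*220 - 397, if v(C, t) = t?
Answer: -55397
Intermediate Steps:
I = 17
Y(z, J) = 2 + 18*z (Y(z, J) = 2 + (17*z + z) = 2 + 18*z)
Y(-14, 17)*220 - 397 = (2 + 18*(-14))*220 - 397 = (2 - 252)*220 - 397 = -250*220 - 397 = -55000 - 397 = -55397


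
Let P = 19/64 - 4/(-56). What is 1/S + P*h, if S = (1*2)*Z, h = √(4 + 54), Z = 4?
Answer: ⅛ + 165*√58/448 ≈ 2.9299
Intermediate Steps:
h = √58 ≈ 7.6158
S = 8 (S = (1*2)*4 = 2*4 = 8)
P = 165/448 (P = 19*(1/64) - 4*(-1/56) = 19/64 + 1/14 = 165/448 ≈ 0.36830)
1/S + P*h = 1/8 + 165*√58/448 = ⅛ + 165*√58/448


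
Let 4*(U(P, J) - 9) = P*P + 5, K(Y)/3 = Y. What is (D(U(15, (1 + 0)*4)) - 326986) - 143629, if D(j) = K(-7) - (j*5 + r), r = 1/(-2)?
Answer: -470968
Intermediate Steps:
r = -½ ≈ -0.50000
K(Y) = 3*Y
U(P, J) = 41/4 + P²/4 (U(P, J) = 9 + (P*P + 5)/4 = 9 + (P² + 5)/4 = 9 + (5 + P²)/4 = 9 + (5/4 + P²/4) = 41/4 + P²/4)
D(j) = -41/2 - 5*j (D(j) = 3*(-7) - (j*5 - ½) = -21 - (5*j - ½) = -21 - (-½ + 5*j) = -21 + (½ - 5*j) = -41/2 - 5*j)
(D(U(15, (1 + 0)*4)) - 326986) - 143629 = ((-41/2 - 5*(41/4 + (¼)*15²)) - 326986) - 143629 = ((-41/2 - 5*(41/4 + (¼)*225)) - 326986) - 143629 = ((-41/2 - 5*(41/4 + 225/4)) - 326986) - 143629 = ((-41/2 - 5*133/2) - 326986) - 143629 = ((-41/2 - 665/2) - 326986) - 143629 = (-353 - 326986) - 143629 = -327339 - 143629 = -470968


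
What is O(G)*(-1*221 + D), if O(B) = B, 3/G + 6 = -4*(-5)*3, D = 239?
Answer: 1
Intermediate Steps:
G = 1/18 (G = 3/(-6 - 4*(-5)*3) = 3/(-6 + 20*3) = 3/(-6 + 60) = 3/54 = 3*(1/54) = 1/18 ≈ 0.055556)
O(G)*(-1*221 + D) = (-1*221 + 239)/18 = (-221 + 239)/18 = (1/18)*18 = 1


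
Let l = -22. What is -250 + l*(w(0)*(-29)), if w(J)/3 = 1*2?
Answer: 3578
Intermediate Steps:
w(J) = 6 (w(J) = 3*(1*2) = 3*2 = 6)
-250 + l*(w(0)*(-29)) = -250 - 132*(-29) = -250 - 22*(-174) = -250 + 3828 = 3578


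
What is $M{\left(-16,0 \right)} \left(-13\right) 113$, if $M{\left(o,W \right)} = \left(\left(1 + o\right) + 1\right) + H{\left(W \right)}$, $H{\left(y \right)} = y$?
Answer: $20566$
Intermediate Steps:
$M{\left(o,W \right)} = 2 + W + o$ ($M{\left(o,W \right)} = \left(\left(1 + o\right) + 1\right) + W = \left(2 + o\right) + W = 2 + W + o$)
$M{\left(-16,0 \right)} \left(-13\right) 113 = \left(2 + 0 - 16\right) \left(-13\right) 113 = \left(-14\right) \left(-13\right) 113 = 182 \cdot 113 = 20566$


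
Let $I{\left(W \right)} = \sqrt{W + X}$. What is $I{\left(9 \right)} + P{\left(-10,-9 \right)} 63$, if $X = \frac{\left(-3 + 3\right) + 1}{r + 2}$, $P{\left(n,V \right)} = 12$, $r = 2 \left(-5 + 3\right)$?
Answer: $756 + \frac{\sqrt{34}}{2} \approx 758.92$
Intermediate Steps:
$r = -4$ ($r = 2 \left(-2\right) = -4$)
$X = - \frac{1}{2}$ ($X = \frac{\left(-3 + 3\right) + 1}{-4 + 2} = \frac{0 + 1}{-2} = 1 \left(- \frac{1}{2}\right) = - \frac{1}{2} \approx -0.5$)
$I{\left(W \right)} = \sqrt{- \frac{1}{2} + W}$ ($I{\left(W \right)} = \sqrt{W - \frac{1}{2}} = \sqrt{- \frac{1}{2} + W}$)
$I{\left(9 \right)} + P{\left(-10,-9 \right)} 63 = \frac{\sqrt{-2 + 4 \cdot 9}}{2} + 12 \cdot 63 = \frac{\sqrt{-2 + 36}}{2} + 756 = \frac{\sqrt{34}}{2} + 756 = 756 + \frac{\sqrt{34}}{2}$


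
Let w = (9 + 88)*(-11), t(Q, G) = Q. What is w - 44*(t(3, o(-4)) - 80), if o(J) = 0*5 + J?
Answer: 2321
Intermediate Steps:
o(J) = J (o(J) = 0 + J = J)
w = -1067 (w = 97*(-11) = -1067)
w - 44*(t(3, o(-4)) - 80) = -1067 - 44*(3 - 80) = -1067 - 44*(-77) = -1067 - 1*(-3388) = -1067 + 3388 = 2321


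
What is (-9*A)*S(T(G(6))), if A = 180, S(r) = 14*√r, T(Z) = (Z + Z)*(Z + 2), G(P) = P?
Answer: -90720*√6 ≈ -2.2222e+5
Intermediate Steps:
T(Z) = 2*Z*(2 + Z) (T(Z) = (2*Z)*(2 + Z) = 2*Z*(2 + Z))
(-9*A)*S(T(G(6))) = (-9*180)*(14*√(2*6*(2 + 6))) = -22680*√(2*6*8) = -22680*√96 = -22680*4*√6 = -90720*√6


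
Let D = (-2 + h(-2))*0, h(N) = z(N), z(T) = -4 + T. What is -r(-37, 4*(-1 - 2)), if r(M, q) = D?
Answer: 0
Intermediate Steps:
h(N) = -4 + N
D = 0 (D = (-2 + (-4 - 2))*0 = (-2 - 6)*0 = -8*0 = 0)
r(M, q) = 0
-r(-37, 4*(-1 - 2)) = -1*0 = 0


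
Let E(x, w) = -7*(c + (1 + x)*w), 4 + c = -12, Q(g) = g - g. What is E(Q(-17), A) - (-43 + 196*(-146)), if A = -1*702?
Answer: 33685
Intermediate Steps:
Q(g) = 0
c = -16 (c = -4 - 12 = -16)
A = -702
E(x, w) = 112 - 7*w*(1 + x) (E(x, w) = -7*(-16 + (1 + x)*w) = -7*(-16 + w*(1 + x)) = 112 - 7*w*(1 + x))
E(Q(-17), A) - (-43 + 196*(-146)) = (112 - 7*(-702) - 7*(-702)*0) - (-43 + 196*(-146)) = (112 + 4914 + 0) - (-43 - 28616) = 5026 - 1*(-28659) = 5026 + 28659 = 33685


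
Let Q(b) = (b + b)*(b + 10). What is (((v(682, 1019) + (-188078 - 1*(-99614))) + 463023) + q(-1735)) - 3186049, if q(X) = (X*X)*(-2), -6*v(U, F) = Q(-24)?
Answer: -8832052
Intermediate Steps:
Q(b) = 2*b*(10 + b) (Q(b) = (2*b)*(10 + b) = 2*b*(10 + b))
v(U, F) = -112 (v(U, F) = -(-24)*(10 - 24)/3 = -(-24)*(-14)/3 = -1/6*672 = -112)
q(X) = -2*X**2 (q(X) = X**2*(-2) = -2*X**2)
(((v(682, 1019) + (-188078 - 1*(-99614))) + 463023) + q(-1735)) - 3186049 = (((-112 + (-188078 - 1*(-99614))) + 463023) - 2*(-1735)**2) - 3186049 = (((-112 + (-188078 + 99614)) + 463023) - 2*3010225) - 3186049 = (((-112 - 88464) + 463023) - 6020450) - 3186049 = ((-88576 + 463023) - 6020450) - 3186049 = (374447 - 6020450) - 3186049 = -5646003 - 3186049 = -8832052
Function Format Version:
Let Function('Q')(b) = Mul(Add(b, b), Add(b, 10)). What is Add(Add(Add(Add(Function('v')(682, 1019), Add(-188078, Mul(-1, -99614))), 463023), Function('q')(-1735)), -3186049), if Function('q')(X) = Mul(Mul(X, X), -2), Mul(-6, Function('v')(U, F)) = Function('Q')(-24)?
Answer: -8832052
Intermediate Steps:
Function('Q')(b) = Mul(2, b, Add(10, b)) (Function('Q')(b) = Mul(Mul(2, b), Add(10, b)) = Mul(2, b, Add(10, b)))
Function('v')(U, F) = -112 (Function('v')(U, F) = Mul(Rational(-1, 6), Mul(2, -24, Add(10, -24))) = Mul(Rational(-1, 6), Mul(2, -24, -14)) = Mul(Rational(-1, 6), 672) = -112)
Function('q')(X) = Mul(-2, Pow(X, 2)) (Function('q')(X) = Mul(Pow(X, 2), -2) = Mul(-2, Pow(X, 2)))
Add(Add(Add(Add(Function('v')(682, 1019), Add(-188078, Mul(-1, -99614))), 463023), Function('q')(-1735)), -3186049) = Add(Add(Add(Add(-112, Add(-188078, Mul(-1, -99614))), 463023), Mul(-2, Pow(-1735, 2))), -3186049) = Add(Add(Add(Add(-112, Add(-188078, 99614)), 463023), Mul(-2, 3010225)), -3186049) = Add(Add(Add(Add(-112, -88464), 463023), -6020450), -3186049) = Add(Add(Add(-88576, 463023), -6020450), -3186049) = Add(Add(374447, -6020450), -3186049) = Add(-5646003, -3186049) = -8832052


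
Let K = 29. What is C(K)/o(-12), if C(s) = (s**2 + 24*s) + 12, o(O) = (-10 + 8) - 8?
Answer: -1549/10 ≈ -154.90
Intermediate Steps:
o(O) = -10 (o(O) = -2 - 8 = -10)
C(s) = 12 + s**2 + 24*s
C(K)/o(-12) = (12 + 29**2 + 24*29)/(-10) = (12 + 841 + 696)*(-1/10) = 1549*(-1/10) = -1549/10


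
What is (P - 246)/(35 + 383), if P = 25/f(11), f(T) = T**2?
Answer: -29741/50578 ≈ -0.58802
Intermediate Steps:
P = 25/121 (P = 25/(11**2) = 25/121 ≈ 0.20661)
(P - 246)/(35 + 383) = (25/121 - 246)/(35 + 383) = -29741/121/418 = -29741/121*1/418 = -29741/50578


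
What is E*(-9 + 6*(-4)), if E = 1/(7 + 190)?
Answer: -33/197 ≈ -0.16751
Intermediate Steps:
E = 1/197 ≈ 0.0050761
E*(-9 + 6*(-4)) = (-9 + 6*(-4))/197 = (-9 - 24)/197 = (1/197)*(-33) = -33/197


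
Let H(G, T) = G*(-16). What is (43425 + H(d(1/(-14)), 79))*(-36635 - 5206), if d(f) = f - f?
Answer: -1816945425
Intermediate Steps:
d(f) = 0
H(G, T) = -16*G
(43425 + H(d(1/(-14)), 79))*(-36635 - 5206) = (43425 - 16*0)*(-36635 - 5206) = (43425 + 0)*(-41841) = 43425*(-41841) = -1816945425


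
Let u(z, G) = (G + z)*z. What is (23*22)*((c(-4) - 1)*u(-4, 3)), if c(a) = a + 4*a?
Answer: -42504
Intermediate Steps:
c(a) = 5*a
u(z, G) = z*(G + z)
(23*22)*((c(-4) - 1)*u(-4, 3)) = (23*22)*((5*(-4) - 1)*(-4*(3 - 4))) = 506*((-20 - 1)*(-4*(-1))) = 506*(-21*4) = 506*(-84) = -42504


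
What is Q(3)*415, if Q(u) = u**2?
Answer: 3735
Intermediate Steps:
Q(3)*415 = 3**2*415 = 9*415 = 3735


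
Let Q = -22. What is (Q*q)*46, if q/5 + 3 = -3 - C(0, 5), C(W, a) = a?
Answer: 55660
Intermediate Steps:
q = -55 (q = -15 + 5*(-3 - 1*5) = -15 + 5*(-3 - 5) = -15 + 5*(-8) = -15 - 40 = -55)
(Q*q)*46 = -22*(-55)*46 = 1210*46 = 55660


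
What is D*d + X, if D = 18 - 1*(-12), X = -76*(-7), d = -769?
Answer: -22538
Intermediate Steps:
X = 532
D = 30 (D = 18 + 12 = 30)
D*d + X = 30*(-769) + 532 = -23070 + 532 = -22538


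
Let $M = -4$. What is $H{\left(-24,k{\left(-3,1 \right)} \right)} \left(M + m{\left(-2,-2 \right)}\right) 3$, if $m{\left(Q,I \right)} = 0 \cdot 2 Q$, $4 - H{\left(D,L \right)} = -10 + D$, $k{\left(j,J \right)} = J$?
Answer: $-456$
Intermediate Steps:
$H{\left(D,L \right)} = 14 - D$ ($H{\left(D,L \right)} = 4 - \left(-10 + D\right) = 14 - D$)
$m{\left(Q,I \right)} = 0$ ($m{\left(Q,I \right)} = 0 Q = 0$)
$H{\left(-24,k{\left(-3,1 \right)} \right)} \left(M + m{\left(-2,-2 \right)}\right) 3 = \left(14 - -24\right) \left(-4 + 0\right) 3 = \left(14 + 24\right) \left(\left(-4\right) 3\right) = 38 \left(-12\right) = -456$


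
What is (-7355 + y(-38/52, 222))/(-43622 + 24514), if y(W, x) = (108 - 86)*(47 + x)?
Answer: 1437/19108 ≈ 0.075204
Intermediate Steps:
y(W, x) = 1034 + 22*x (y(W, x) = 22*(47 + x) = 1034 + 22*x)
(-7355 + y(-38/52, 222))/(-43622 + 24514) = (-7355 + (1034 + 22*222))/(-43622 + 24514) = (-7355 + (1034 + 4884))/(-19108) = (-7355 + 5918)*(-1/19108) = -1437*(-1/19108) = 1437/19108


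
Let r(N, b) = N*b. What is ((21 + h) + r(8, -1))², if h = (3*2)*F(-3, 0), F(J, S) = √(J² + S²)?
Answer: 961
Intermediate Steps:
h = 18 (h = (3*2)*√((-3)² + 0²) = 6*√(9 + 0) = 6*√9 = 6*3 = 18)
((21 + h) + r(8, -1))² = ((21 + 18) + 8*(-1))² = (39 - 8)² = 31² = 961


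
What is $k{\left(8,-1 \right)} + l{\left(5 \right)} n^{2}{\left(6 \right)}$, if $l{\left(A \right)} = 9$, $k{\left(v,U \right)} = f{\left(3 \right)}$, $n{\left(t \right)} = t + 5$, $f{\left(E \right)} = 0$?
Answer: $1089$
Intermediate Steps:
$n{\left(t \right)} = 5 + t$
$k{\left(v,U \right)} = 0$
$k{\left(8,-1 \right)} + l{\left(5 \right)} n^{2}{\left(6 \right)} = 0 + 9 \left(5 + 6\right)^{2} = 0 + 9 \cdot 11^{2} = 0 + 9 \cdot 121 = 0 + 1089 = 1089$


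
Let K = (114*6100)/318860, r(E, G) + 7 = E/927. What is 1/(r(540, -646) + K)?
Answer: -1642129/6957013 ≈ -0.23604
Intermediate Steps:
r(E, G) = -7 + E/927
K = 34770/15943 (K = 695400*(1/318860) = 34770/15943 ≈ 2.1809)
1/(r(540, -646) + K) = 1/((-7 + (1/927)*540) + 34770/15943) = 1/((-7 + 60/103) + 34770/15943) = 1/(-661/103 + 34770/15943) = 1/(-6957013/1642129) = -1642129/6957013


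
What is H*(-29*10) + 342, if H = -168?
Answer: 49062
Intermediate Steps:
H*(-29*10) + 342 = -(-4872)*10 + 342 = -168*(-290) + 342 = 48720 + 342 = 49062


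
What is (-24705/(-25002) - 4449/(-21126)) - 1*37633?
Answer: -61348227987/1630223 ≈ -37632.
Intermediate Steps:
(-24705/(-25002) - 4449/(-21126)) - 1*37633 = (-24705*(-1/25002) - 4449*(-1/21126)) - 37633 = (915/926 + 1483/7042) - 37633 = 1954172/1630223 - 37633 = -61348227987/1630223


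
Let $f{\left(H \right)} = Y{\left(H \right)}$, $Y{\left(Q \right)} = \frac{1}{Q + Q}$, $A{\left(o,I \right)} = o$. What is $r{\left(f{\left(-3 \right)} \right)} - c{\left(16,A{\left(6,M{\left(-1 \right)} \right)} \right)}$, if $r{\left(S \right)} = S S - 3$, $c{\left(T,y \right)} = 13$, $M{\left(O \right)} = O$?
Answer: $- \frac{575}{36} \approx -15.972$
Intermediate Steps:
$Y{\left(Q \right)} = \frac{1}{2 Q}$
$f{\left(H \right)} = \frac{1}{2 H}$
$r{\left(S \right)} = -3 + S^{2}$ ($r{\left(S \right)} = S^{2} - 3 = -3 + S^{2}$)
$r{\left(f{\left(-3 \right)} \right)} - c{\left(16,A{\left(6,M{\left(-1 \right)} \right)} \right)} = \left(-3 + \left(\frac{1}{2 \left(-3\right)}\right)^{2}\right) - 13 = \left(-3 + \left(\frac{1}{2} \left(- \frac{1}{3}\right)\right)^{2}\right) - 13 = \left(-3 + \left(- \frac{1}{6}\right)^{2}\right) - 13 = \left(-3 + \frac{1}{36}\right) - 13 = - \frac{107}{36} - 13 = - \frac{575}{36}$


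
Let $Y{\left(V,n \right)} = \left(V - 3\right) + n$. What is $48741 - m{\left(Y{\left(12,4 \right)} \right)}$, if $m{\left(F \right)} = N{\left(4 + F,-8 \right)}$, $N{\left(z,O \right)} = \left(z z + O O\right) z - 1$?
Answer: $42741$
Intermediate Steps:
$N{\left(z,O \right)} = -1 + z \left(O^{2} + z^{2}\right)$ ($N{\left(z,O \right)} = \left(z^{2} + O^{2}\right) z - 1 = \left(O^{2} + z^{2}\right) z - 1 = z \left(O^{2} + z^{2}\right) - 1 = -1 + z \left(O^{2} + z^{2}\right)$)
$Y{\left(V,n \right)} = -3 + V + n$ ($Y{\left(V,n \right)} = \left(-3 + V\right) + n = -3 + V + n$)
$m{\left(F \right)} = 255 + \left(4 + F\right)^{3} + 64 F$ ($m{\left(F \right)} = -1 + \left(4 + F\right)^{3} + \left(4 + F\right) \left(-8\right)^{2} = -1 + \left(4 + F\right)^{3} + \left(4 + F\right) 64 = -1 + \left(4 + F\right)^{3} + \left(256 + 64 F\right) = 255 + \left(4 + F\right)^{3} + 64 F$)
$48741 - m{\left(Y{\left(12,4 \right)} \right)} = 48741 - \left(255 + \left(4 + \left(-3 + 12 + 4\right)\right)^{3} + 64 \left(-3 + 12 + 4\right)\right) = 48741 - \left(255 + \left(4 + 13\right)^{3} + 64 \cdot 13\right) = 48741 - \left(255 + 17^{3} + 832\right) = 48741 - \left(255 + 4913 + 832\right) = 48741 - 6000 = 42741$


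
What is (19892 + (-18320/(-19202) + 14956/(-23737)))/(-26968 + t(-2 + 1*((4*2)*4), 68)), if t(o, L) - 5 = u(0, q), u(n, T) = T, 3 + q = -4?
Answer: -2266719746584/3073217165445 ≈ -0.73757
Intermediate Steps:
q = -7 (q = -3 - 4 = -7)
t(o, L) = -2 (t(o, L) = 5 - 7 = -2)
(19892 + (-18320/(-19202) + 14956/(-23737)))/(-26968 + t(-2 + 1*((4*2)*4), 68)) = (19892 + (-18320/(-19202) + 14956/(-23737)))/(-26968 - 2) = (19892 + (-18320*(-1/19202) + 14956*(-1/23737)))/(-26970) = (19892 + (9160/9601 - 14956/23737))*(-1/26970) = (19892 + 73838364/227898937)*(-1/26970) = (4533439493168/227898937)*(-1/26970) = -2266719746584/3073217165445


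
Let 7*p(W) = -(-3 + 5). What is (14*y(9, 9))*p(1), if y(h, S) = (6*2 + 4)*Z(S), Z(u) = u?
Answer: -576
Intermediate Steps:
p(W) = -2/7 (p(W) = (-(-3 + 5))/7 = (-1*2)/7 = (⅐)*(-2) = -2/7)
y(h, S) = 16*S (y(h, S) = (6*2 + 4)*S = (12 + 4)*S = 16*S)
(14*y(9, 9))*p(1) = (14*(16*9))*(-2/7) = (14*144)*(-2/7) = 2016*(-2/7) = -576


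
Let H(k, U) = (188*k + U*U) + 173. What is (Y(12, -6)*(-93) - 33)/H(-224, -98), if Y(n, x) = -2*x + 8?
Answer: 1893/32335 ≈ 0.058543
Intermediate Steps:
H(k, U) = 173 + U**2 + 188*k (H(k, U) = (188*k + U**2) + 173 = (U**2 + 188*k) + 173 = 173 + U**2 + 188*k)
Y(n, x) = 8 - 2*x
(Y(12, -6)*(-93) - 33)/H(-224, -98) = ((8 - 2*(-6))*(-93) - 33)/(173 + (-98)**2 + 188*(-224)) = ((8 + 12)*(-93) - 33)/(173 + 9604 - 42112) = (20*(-93) - 33)/(-32335) = (-1860 - 33)*(-1/32335) = -1893*(-1/32335) = 1893/32335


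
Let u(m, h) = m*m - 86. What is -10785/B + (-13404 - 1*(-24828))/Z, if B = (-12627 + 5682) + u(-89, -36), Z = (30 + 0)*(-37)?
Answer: -737957/32930 ≈ -22.410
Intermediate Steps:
Z = -1110 (Z = 30*(-37) = -1110)
u(m, h) = -86 + m² (u(m, h) = m² - 86 = -86 + m²)
B = 890 (B = (-12627 + 5682) + (-86 + (-89)²) = -6945 + (-86 + 7921) = -6945 + 7835 = 890)
-10785/B + (-13404 - 1*(-24828))/Z = -10785/890 + (-13404 - 1*(-24828))/(-1110) = -10785*1/890 + (-13404 + 24828)*(-1/1110) = -2157/178 + 11424*(-1/1110) = -2157/178 - 1904/185 = -737957/32930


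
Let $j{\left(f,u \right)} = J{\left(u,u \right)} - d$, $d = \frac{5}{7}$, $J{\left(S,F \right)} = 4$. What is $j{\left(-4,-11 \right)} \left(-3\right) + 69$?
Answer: $\frac{414}{7} \approx 59.143$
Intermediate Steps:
$d = \frac{5}{7}$ ($d = 5 \cdot \frac{1}{7} = \frac{5}{7} \approx 0.71429$)
$j{\left(f,u \right)} = \frac{23}{7}$ ($j{\left(f,u \right)} = 4 - \frac{5}{7} = \frac{23}{7}$)
$j{\left(-4,-11 \right)} \left(-3\right) + 69 = \frac{23}{7} \left(-3\right) + 69 = - \frac{69}{7} + 69 = \frac{414}{7}$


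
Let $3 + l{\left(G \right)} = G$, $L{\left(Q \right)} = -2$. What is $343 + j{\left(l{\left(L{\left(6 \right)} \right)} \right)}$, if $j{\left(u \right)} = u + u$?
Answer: $333$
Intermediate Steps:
$l{\left(G \right)} = -3 + G$
$j{\left(u \right)} = 2 u$
$343 + j{\left(l{\left(L{\left(6 \right)} \right)} \right)} = 343 + 2 \left(-3 - 2\right) = 343 + 2 \left(-5\right) = 343 - 10 = 333$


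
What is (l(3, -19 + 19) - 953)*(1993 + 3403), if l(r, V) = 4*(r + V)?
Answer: -5077636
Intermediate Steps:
l(r, V) = 4*V + 4*r (l(r, V) = 4*(V + r) = 4*V + 4*r)
(l(3, -19 + 19) - 953)*(1993 + 3403) = ((4*(-19 + 19) + 4*3) - 953)*(1993 + 3403) = ((4*0 + 12) - 953)*5396 = ((0 + 12) - 953)*5396 = (12 - 953)*5396 = -941*5396 = -5077636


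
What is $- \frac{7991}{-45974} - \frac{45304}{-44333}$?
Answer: $\frac{2437071099}{2038165342} \approx 1.1957$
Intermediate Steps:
$- \frac{7991}{-45974} - \frac{45304}{-44333} = \left(-7991\right) \left(- \frac{1}{45974}\right) - - \frac{45304}{44333} = \frac{7991}{45974} + \frac{45304}{44333} = \frac{2437071099}{2038165342}$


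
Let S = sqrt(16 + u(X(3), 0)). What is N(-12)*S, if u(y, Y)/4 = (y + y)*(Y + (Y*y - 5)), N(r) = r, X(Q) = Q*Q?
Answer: -24*I*sqrt(86) ≈ -222.57*I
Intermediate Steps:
X(Q) = Q**2
u(y, Y) = 8*y*(-5 + Y + Y*y) (u(y, Y) = 4*((y + y)*(Y + (Y*y - 5))) = 4*((2*y)*(Y + (-5 + Y*y))) = 4*((2*y)*(-5 + Y + Y*y)) = 4*(2*y*(-5 + Y + Y*y)) = 8*y*(-5 + Y + Y*y))
S = 2*I*sqrt(86) (S = sqrt(16 + 8*3**2*(-5 + 0 + 0*3**2)) = sqrt(16 + 8*9*(-5 + 0 + 0*9)) = sqrt(16 + 8*9*(-5 + 0 + 0)) = sqrt(16 + 8*9*(-5)) = sqrt(16 - 360) = sqrt(-344) = 2*I*sqrt(86) ≈ 18.547*I)
N(-12)*S = -24*I*sqrt(86)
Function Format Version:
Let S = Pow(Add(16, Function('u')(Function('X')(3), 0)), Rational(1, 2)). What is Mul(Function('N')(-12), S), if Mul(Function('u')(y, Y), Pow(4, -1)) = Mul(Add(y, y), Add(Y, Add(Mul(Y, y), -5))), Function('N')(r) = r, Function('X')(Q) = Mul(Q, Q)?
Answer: Mul(-24, I, Pow(86, Rational(1, 2))) ≈ Mul(-222.57, I)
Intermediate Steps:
Function('X')(Q) = Pow(Q, 2)
Function('u')(y, Y) = Mul(8, y, Add(-5, Y, Mul(Y, y))) (Function('u')(y, Y) = Mul(4, Mul(Add(y, y), Add(Y, Add(Mul(Y, y), -5)))) = Mul(4, Mul(Mul(2, y), Add(Y, Add(-5, Mul(Y, y))))) = Mul(4, Mul(Mul(2, y), Add(-5, Y, Mul(Y, y)))) = Mul(4, Mul(2, y, Add(-5, Y, Mul(Y, y)))) = Mul(8, y, Add(-5, Y, Mul(Y, y))))
S = Mul(2, I, Pow(86, Rational(1, 2))) (S = Pow(Add(16, Mul(8, Pow(3, 2), Add(-5, 0, Mul(0, Pow(3, 2))))), Rational(1, 2)) = Pow(Add(16, Mul(8, 9, Add(-5, 0, Mul(0, 9)))), Rational(1, 2)) = Pow(Add(16, Mul(8, 9, Add(-5, 0, 0))), Rational(1, 2)) = Pow(Add(16, Mul(8, 9, -5)), Rational(1, 2)) = Pow(Add(16, -360), Rational(1, 2)) = Pow(-344, Rational(1, 2)) = Mul(2, I, Pow(86, Rational(1, 2))) ≈ Mul(18.547, I))
Mul(Function('N')(-12), S) = Mul(-12, Mul(2, I, Pow(86, Rational(1, 2)))) = Mul(-24, I, Pow(86, Rational(1, 2)))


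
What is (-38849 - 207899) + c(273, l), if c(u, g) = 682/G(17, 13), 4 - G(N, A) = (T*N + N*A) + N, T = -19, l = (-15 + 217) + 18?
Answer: -21959890/89 ≈ -2.4674e+5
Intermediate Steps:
l = 220 (l = 202 + 18 = 220)
G(N, A) = 4 + 18*N - A*N (G(N, A) = 4 - ((-19*N + N*A) + N) = 4 - ((-19*N + A*N) + N) = 4 - (-18*N + A*N) = 4 + (18*N - A*N) = 4 + 18*N - A*N)
c(u, g) = 682/89 (c(u, g) = 682/(4 + 18*17 - 1*13*17) = 682/(4 + 306 - 221) = 682/89)
(-38849 - 207899) + c(273, l) = (-38849 - 207899) + 682/89 = -246748 + 682/89 = -21959890/89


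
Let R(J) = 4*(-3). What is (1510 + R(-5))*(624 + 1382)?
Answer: 3004988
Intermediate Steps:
R(J) = -12
(1510 + R(-5))*(624 + 1382) = (1510 - 12)*(624 + 1382) = 1498*2006 = 3004988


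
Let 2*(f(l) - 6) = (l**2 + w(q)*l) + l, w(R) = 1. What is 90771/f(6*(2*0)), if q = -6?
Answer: 30257/2 ≈ 15129.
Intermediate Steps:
f(l) = 6 + l + l**2/2 (f(l) = 6 + ((l**2 + 1*l) + l)/2 = 6 + ((l**2 + l) + l)/2 = 6 + ((l + l**2) + l)/2 = 6 + (l**2 + 2*l)/2 = 6 + (l + l**2/2) = 6 + l + l**2/2)
90771/f(6*(2*0)) = 90771/(6 + 6*(2*0) + (6*(2*0))**2/2) = 90771/(6 + 6*0 + (6*0)**2/2) = 90771/(6 + 0 + (1/2)*0**2) = 90771/(6 + 0 + (1/2)*0) = 90771/(6 + 0 + 0) = 90771/6 = 90771*(1/6) = 30257/2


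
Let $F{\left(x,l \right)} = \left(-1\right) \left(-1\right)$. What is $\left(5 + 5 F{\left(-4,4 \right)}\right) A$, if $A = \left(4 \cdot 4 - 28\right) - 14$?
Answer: $-260$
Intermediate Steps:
$A = -26$ ($A = \left(16 - 28\right) - 14 = -12 - 14 = -26$)
$F{\left(x,l \right)} = 1$
$\left(5 + 5 F{\left(-4,4 \right)}\right) A = \left(5 + 5 \cdot 1\right) \left(-26\right) = \left(5 + 5\right) \left(-26\right) = 10 \left(-26\right) = -260$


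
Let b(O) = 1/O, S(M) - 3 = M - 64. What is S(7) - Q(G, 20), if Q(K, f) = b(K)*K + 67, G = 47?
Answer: -122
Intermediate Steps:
S(M) = -61 + M (S(M) = 3 + (M - 64) = 3 + (-64 + M) = -61 + M)
Q(K, f) = 68 (Q(K, f) = K/K + 67 = 1 + 67 = 68)
S(7) - Q(G, 20) = (-61 + 7) - 1*68 = -54 - 68 = -122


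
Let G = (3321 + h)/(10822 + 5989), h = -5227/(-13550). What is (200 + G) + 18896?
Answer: 4349904703577/227789050 ≈ 19096.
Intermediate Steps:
h = 5227/13550 (h = -5227*(-1/13550) = 5227/13550 ≈ 0.38576)
G = 45004777/227789050 (G = (3321 + 5227/13550)/(10822 + 5989) = (45004777/13550)/16811 = (45004777/13550)*(1/16811) = 45004777/227789050 ≈ 0.19757)
(200 + G) + 18896 = (200 + 45004777/227789050) + 18896 = 45602814777/227789050 + 18896 = 4349904703577/227789050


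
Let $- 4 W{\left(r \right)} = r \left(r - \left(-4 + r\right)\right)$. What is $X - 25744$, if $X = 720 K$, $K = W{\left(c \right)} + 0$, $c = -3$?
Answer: $-23584$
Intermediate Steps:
$W{\left(r \right)} = - r$ ($W{\left(r \right)} = - \frac{r \left(r - \left(-4 + r\right)\right)}{4} = - \frac{r 4}{4} = - \frac{4 r}{4} = - r$)
$K = 3$ ($K = \left(-1\right) \left(-3\right) + 0 = 3 + 0 = 3$)
$X = 2160$ ($X = 720 \cdot 3 = 2160$)
$X - 25744 = 2160 - 25744 = -23584$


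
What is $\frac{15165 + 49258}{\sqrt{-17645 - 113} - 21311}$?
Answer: $- \frac{1372918553}{454176479} - \frac{64423 i \sqrt{17758}}{454176479} \approx -3.0229 - 0.018902 i$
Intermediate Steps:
$\frac{15165 + 49258}{\sqrt{-17645 - 113} - 21311} = \frac{64423}{\sqrt{-17758} - 21311} = \frac{64423}{i \sqrt{17758} - 21311} = \frac{64423}{-21311 + i \sqrt{17758}}$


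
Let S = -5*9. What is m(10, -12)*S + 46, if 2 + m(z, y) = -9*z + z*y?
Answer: 9586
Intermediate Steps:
m(z, y) = -2 - 9*z + y*z (m(z, y) = -2 + (-9*z + z*y) = -2 + (-9*z + y*z) = -2 - 9*z + y*z)
S = -45
m(10, -12)*S + 46 = (-2 - 9*10 - 12*10)*(-45) + 46 = (-2 - 90 - 120)*(-45) + 46 = -212*(-45) + 46 = 9540 + 46 = 9586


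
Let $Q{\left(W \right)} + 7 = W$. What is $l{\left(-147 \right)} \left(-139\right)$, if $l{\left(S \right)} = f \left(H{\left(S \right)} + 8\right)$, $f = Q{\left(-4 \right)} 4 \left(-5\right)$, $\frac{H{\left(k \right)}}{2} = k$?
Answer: $8745880$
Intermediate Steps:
$Q{\left(W \right)} = -7 + W$
$H{\left(k \right)} = 2 k$
$f = 220$ ($f = \left(-7 - 4\right) 4 \left(-5\right) = \left(-11\right) \left(-20\right) = 220$)
$l{\left(S \right)} = 1760 + 440 S$ ($l{\left(S \right)} = 220 \left(2 S + 8\right) = 220 \left(8 + 2 S\right) = 1760 + 440 S$)
$l{\left(-147 \right)} \left(-139\right) = \left(1760 + 440 \left(-147\right)\right) \left(-139\right) = \left(1760 - 64680\right) \left(-139\right) = \left(-62920\right) \left(-139\right) = 8745880$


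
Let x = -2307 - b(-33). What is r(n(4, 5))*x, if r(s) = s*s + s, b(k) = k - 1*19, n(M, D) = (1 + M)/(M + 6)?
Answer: -6765/4 ≈ -1691.3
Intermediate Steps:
n(M, D) = (1 + M)/(6 + M)
b(k) = -19 + k (b(k) = k - 19 = -19 + k)
r(s) = s + s² (r(s) = s² + s = s + s²)
x = -2255 (x = -2307 - (-19 - 33) = -2307 - 1*(-52) = -2307 + 52 = -2255)
r(n(4, 5))*x = (((1 + 4)/(6 + 4))*(1 + (1 + 4)/(6 + 4)))*(-2255) = ((5/10)*(1 + 5/10))*(-2255) = (((⅒)*5)*(1 + (⅒)*5))*(-2255) = ((1 + ½)/2)*(-2255) = ((½)*(3/2))*(-2255) = (¾)*(-2255) = -6765/4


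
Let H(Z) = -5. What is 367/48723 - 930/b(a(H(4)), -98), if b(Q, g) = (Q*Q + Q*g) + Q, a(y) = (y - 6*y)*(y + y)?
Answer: -1347514/422672025 ≈ -0.0031881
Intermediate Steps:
a(y) = -10*y**2 (a(y) = (-5*y)*(2*y) = -10*y**2)
b(Q, g) = Q + Q**2 + Q*g (b(Q, g) = (Q**2 + Q*g) + Q = Q + Q**2 + Q*g)
367/48723 - 930/b(a(H(4)), -98) = 367/48723 - 930*(-1/(250*(1 - 10*(-5)**2 - 98))) = 367*(1/48723) - 930*(-1/(250*(1 - 10*25 - 98))) = 367/48723 - 930*(-1/(250*(1 - 250 - 98))) = 367/48723 - 930/((-250*(-347))) = 367/48723 - 930/86750 = 367/48723 - 930*1/86750 = 367/48723 - 93/8675 = -1347514/422672025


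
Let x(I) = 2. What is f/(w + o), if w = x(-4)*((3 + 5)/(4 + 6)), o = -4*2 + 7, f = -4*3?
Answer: -20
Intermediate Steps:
f = -12
o = -1 (o = -8 + 7 = -1)
w = 8/5 (w = 2*((3 + 5)/(4 + 6)) = 2*(8/10) = 2*(8*(⅒)) = 2*(⅘) = 8/5 ≈ 1.6000)
f/(w + o) = -12/(8/5 - 1) = -12/⅗ = -12*5/3 = -20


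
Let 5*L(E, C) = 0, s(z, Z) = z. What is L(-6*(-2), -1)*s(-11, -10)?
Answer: 0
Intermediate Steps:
L(E, C) = 0 (L(E, C) = (1/5)*0 = 0)
L(-6*(-2), -1)*s(-11, -10) = 0*(-11) = 0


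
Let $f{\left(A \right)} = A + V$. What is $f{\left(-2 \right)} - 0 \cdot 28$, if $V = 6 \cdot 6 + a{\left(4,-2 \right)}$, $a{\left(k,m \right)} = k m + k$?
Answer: $30$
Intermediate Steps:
$a{\left(k,m \right)} = k + k m$
$V = 32$ ($V = 6 \cdot 6 + 4 \left(1 - 2\right) = 36 + 4 \left(-1\right) = 36 - 4 = 32$)
$f{\left(A \right)} = 32 + A$ ($f{\left(A \right)} = A + 32 = 32 + A$)
$f{\left(-2 \right)} - 0 \cdot 28 = \left(32 - 2\right) - 0 \cdot 28 = 30 - 0 = 30 + 0 = 30$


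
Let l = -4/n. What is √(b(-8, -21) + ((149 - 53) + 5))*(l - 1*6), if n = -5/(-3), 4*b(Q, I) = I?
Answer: -21*√383/5 ≈ -82.196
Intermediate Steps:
b(Q, I) = I/4
n = 5/3 (n = -5*(-⅓) = 5/3 ≈ 1.6667)
l = -12/5 (l = -4/5/3 = -4*⅗ = -12/5 ≈ -2.4000)
√(b(-8, -21) + ((149 - 53) + 5))*(l - 1*6) = √((¼)*(-21) + ((149 - 53) + 5))*(-12/5 - 1*6) = √(-21/4 + (96 + 5))*(-12/5 - 6) = √(-21/4 + 101)*(-42/5) = √(383/4)*(-42/5) = (√383/2)*(-42/5) = -21*√383/5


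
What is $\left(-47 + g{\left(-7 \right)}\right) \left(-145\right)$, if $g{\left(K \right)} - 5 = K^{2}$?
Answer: $-1015$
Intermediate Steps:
$g{\left(K \right)} = 5 + K^{2}$
$\left(-47 + g{\left(-7 \right)}\right) \left(-145\right) = \left(-47 + \left(5 + \left(-7\right)^{2}\right)\right) \left(-145\right) = \left(-47 + \left(5 + 49\right)\right) \left(-145\right) = \left(-47 + 54\right) \left(-145\right) = 7 \left(-145\right) = -1015$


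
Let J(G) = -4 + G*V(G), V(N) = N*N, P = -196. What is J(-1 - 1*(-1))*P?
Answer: 784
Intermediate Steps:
V(N) = N²
J(G) = -4 + G³ (J(G) = -4 + G*G² = -4 + G³)
J(-1 - 1*(-1))*P = (-4 + (-1 - 1*(-1))³)*(-196) = (-4 + (-1 + 1)³)*(-196) = (-4 + 0³)*(-196) = (-4 + 0)*(-196) = -4*(-196) = 784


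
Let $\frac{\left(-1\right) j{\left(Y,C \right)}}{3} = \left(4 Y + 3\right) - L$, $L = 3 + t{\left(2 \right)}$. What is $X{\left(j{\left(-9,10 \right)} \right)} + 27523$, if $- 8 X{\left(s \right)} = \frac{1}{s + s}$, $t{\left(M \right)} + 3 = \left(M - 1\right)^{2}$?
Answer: $\frac{44917535}{1632} \approx 27523.0$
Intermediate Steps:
$t{\left(M \right)} = -3 + \left(-1 + M\right)^{2}$ ($t{\left(M \right)} = -3 + \left(M - 1\right)^{2} = -3 + \left(-1 + M\right)^{2}$)
$L = 1$ ($L = 3 - \left(3 - \left(-1 + 2\right)^{2}\right) = 3 - \left(3 - 1^{2}\right) = 3 + \left(-3 + 1\right) = 3 - 2 = 1$)
$j{\left(Y,C \right)} = -6 - 12 Y$ ($j{\left(Y,C \right)} = - 3 \left(\left(4 Y + 3\right) - 1\right) = - 3 \left(\left(3 + 4 Y\right) - 1\right) = - 3 \left(2 + 4 Y\right) = -6 - 12 Y$)
$X{\left(s \right)} = - \frac{1}{16 s}$ ($X{\left(s \right)} = - \frac{1}{8 \left(s + s\right)} = - \frac{1}{8 \cdot 2 s} = - \frac{\frac{1}{2} \frac{1}{s}}{8} = - \frac{1}{16 s}$)
$X{\left(j{\left(-9,10 \right)} \right)} + 27523 = - \frac{1}{16 \left(-6 - -108\right)} + 27523 = - \frac{1}{16 \left(-6 + 108\right)} + 27523 = - \frac{1}{16 \cdot 102} + 27523 = \left(- \frac{1}{16}\right) \frac{1}{102} + 27523 = - \frac{1}{1632} + 27523 = \frac{44917535}{1632}$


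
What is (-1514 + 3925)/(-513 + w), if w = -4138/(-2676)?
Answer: -3225918/684325 ≈ -4.7140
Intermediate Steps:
w = 2069/1338 (w = -4138*(-1/2676) = 2069/1338 ≈ 1.5463)
(-1514 + 3925)/(-513 + w) = (-1514 + 3925)/(-513 + 2069/1338) = 2411/(-684325/1338) = 2411*(-1338/684325) = -3225918/684325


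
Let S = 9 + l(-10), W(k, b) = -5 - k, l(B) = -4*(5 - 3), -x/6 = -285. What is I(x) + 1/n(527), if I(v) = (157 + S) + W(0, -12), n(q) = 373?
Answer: 57070/373 ≈ 153.00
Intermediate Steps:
x = 1710 (x = -6*(-285) = 1710)
l(B) = -8 (l(B) = -4*2 = -8)
S = 1 (S = 9 - 8 = 1)
I(v) = 153 (I(v) = (157 + 1) + (-5 - 1*0) = 158 + (-5 + 0) = 158 - 5 = 153)
I(x) + 1/n(527) = 153 + 1/373 = 57070/373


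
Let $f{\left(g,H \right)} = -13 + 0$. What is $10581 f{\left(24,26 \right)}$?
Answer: $-137553$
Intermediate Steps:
$f{\left(g,H \right)} = -13$
$10581 f{\left(24,26 \right)} = 10581 \left(-13\right) = -137553$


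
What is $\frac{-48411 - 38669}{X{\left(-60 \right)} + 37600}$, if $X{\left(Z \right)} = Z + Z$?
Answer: $- \frac{2177}{937} \approx -2.3234$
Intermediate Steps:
$X{\left(Z \right)} = 2 Z$
$\frac{-48411 - 38669}{X{\left(-60 \right)} + 37600} = \frac{-48411 - 38669}{2 \left(-60\right) + 37600} = - \frac{87080}{-120 + 37600} = - \frac{87080}{37480} = \left(-87080\right) \frac{1}{37480} = - \frac{2177}{937}$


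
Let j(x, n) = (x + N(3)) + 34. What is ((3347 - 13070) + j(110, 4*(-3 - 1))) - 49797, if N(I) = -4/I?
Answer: -178132/3 ≈ -59377.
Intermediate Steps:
j(x, n) = 98/3 + x (j(x, n) = (x - 4/3) + 34 = (-4/3 + x) + 34 = 98/3 + x)
((3347 - 13070) + j(110, 4*(-3 - 1))) - 49797 = ((3347 - 13070) + (98/3 + 110)) - 49797 = (-9723 + 428/3) - 49797 = -28741/3 - 49797 = -178132/3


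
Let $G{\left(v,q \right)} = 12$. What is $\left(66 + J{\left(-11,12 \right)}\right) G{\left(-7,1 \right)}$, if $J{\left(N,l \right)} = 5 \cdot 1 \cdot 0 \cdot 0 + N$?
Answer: $660$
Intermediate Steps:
$J{\left(N,l \right)} = N$ ($J{\left(N,l \right)} = 5 \cdot 0 \cdot 0 + N = 5 \cdot 0 + N = 0 + N = N$)
$\left(66 + J{\left(-11,12 \right)}\right) G{\left(-7,1 \right)} = \left(66 - 11\right) 12 = 55 \cdot 12 = 660$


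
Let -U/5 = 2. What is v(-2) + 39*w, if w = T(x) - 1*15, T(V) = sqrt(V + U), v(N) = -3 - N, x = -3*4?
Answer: -586 + 39*I*sqrt(22) ≈ -586.0 + 182.93*I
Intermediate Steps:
x = -12
U = -10 (U = -5*2 = -10)
T(V) = sqrt(-10 + V) (T(V) = sqrt(V - 10) = sqrt(-10 + V))
w = -15 + I*sqrt(22) (w = sqrt(-10 - 12) - 1*15 = sqrt(-22) - 15 = I*sqrt(22) - 15 = -15 + I*sqrt(22) ≈ -15.0 + 4.6904*I)
v(-2) + 39*w = (-3 - 1*(-2)) + 39*(-15 + I*sqrt(22)) = (-3 + 2) + (-585 + 39*I*sqrt(22)) = -1 + (-585 + 39*I*sqrt(22)) = -586 + 39*I*sqrt(22)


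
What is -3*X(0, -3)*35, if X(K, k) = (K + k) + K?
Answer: 315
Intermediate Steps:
X(K, k) = k + 2*K
-3*X(0, -3)*35 = -3*(-3 + 2*0)*35 = -3*(-3 + 0)*35 = -3*(-3)*35 = 9*35 = 315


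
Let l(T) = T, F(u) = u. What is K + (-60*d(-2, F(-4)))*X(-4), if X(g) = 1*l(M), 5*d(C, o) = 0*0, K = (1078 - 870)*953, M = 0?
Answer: 198224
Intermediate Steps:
K = 198224 (K = 208*953 = 198224)
d(C, o) = 0 (d(C, o) = (0*0)/5 = (1/5)*0 = 0)
X(g) = 0 (X(g) = 1*0 = 0)
K + (-60*d(-2, F(-4)))*X(-4) = 198224 - 60*0*0 = 198224 + 0*0 = 198224 + 0 = 198224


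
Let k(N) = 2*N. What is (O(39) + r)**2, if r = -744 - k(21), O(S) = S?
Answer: 558009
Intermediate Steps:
r = -786 (r = -744 - 2*21 = -744 - 1*42 = -744 - 42 = -786)
(O(39) + r)**2 = (39 - 786)**2 = (-747)**2 = 558009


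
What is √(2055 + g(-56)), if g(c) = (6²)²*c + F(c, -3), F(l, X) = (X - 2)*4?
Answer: I*√70541 ≈ 265.6*I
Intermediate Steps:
F(l, X) = -8 + 4*X (F(l, X) = (-2 + X)*4 = -8 + 4*X)
g(c) = -20 + 1296*c (g(c) = (6²)²*c + (-8 + 4*(-3)) = 36²*c + (-8 - 12) = 1296*c - 20 = -20 + 1296*c)
√(2055 + g(-56)) = √(2055 + (-20 + 1296*(-56))) = √(2055 + (-20 - 72576)) = √(2055 - 72596) = √(-70541) = I*√70541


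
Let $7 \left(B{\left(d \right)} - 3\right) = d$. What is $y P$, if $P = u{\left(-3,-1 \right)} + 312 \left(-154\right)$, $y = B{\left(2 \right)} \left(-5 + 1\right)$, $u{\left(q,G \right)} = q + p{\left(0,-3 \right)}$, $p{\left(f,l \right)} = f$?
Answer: $\frac{4420692}{7} \approx 6.3153 \cdot 10^{5}$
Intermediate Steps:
$B{\left(d \right)} = 3 + \frac{d}{7}$
$u{\left(q,G \right)} = q$ ($u{\left(q,G \right)} = q + 0 = q$)
$y = - \frac{92}{7}$ ($y = \left(3 + \frac{1}{7} \cdot 2\right) \left(-5 + 1\right) = \left(3 + \frac{2}{7}\right) \left(-4\right) = \frac{23}{7} \left(-4\right) = - \frac{92}{7} \approx -13.143$)
$P = -48051$ ($P = -3 + 312 \left(-154\right) = -3 - 48048 = -48051$)
$y P = \left(- \frac{92}{7}\right) \left(-48051\right) = \frac{4420692}{7}$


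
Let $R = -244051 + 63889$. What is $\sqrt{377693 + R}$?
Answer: $\sqrt{197531} \approx 444.44$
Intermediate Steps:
$R = -180162$
$\sqrt{377693 + R} = \sqrt{377693 - 180162} = \sqrt{197531}$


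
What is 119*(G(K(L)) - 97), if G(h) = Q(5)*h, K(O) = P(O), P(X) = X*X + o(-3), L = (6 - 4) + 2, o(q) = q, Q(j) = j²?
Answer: 27132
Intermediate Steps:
L = 4 (L = 2 + 2 = 4)
P(X) = -3 + X² (P(X) = X*X - 3 = X² - 3 = -3 + X²)
K(O) = -3 + O²
G(h) = 25*h (G(h) = 5²*h = 25*h)
119*(G(K(L)) - 97) = 119*(25*(-3 + 4²) - 97) = 119*(25*(-3 + 16) - 97) = 119*(25*13 - 97) = 119*(325 - 97) = 119*228 = 27132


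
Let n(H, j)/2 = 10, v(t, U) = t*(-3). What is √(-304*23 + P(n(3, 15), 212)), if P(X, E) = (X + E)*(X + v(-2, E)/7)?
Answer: 4*I*√6594/7 ≈ 46.402*I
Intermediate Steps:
v(t, U) = -3*t
n(H, j) = 20 (n(H, j) = 2*10 = 20)
P(X, E) = (6/7 + X)*(E + X) (P(X, E) = (X + E)*(X - 3*(-2)/7) = (E + X)*(X + 6*(⅐)) = (E + X)*(X + 6/7) = (E + X)*(6/7 + X) = (6/7 + X)*(E + X))
√(-304*23 + P(n(3, 15), 212)) = √(-304*23 + (20² + (6/7)*212 + (6/7)*20 + 212*20)) = √(-6992 + (400 + 1272/7 + 120/7 + 4240)) = √(-6992 + 33872/7) = √(-15072/7) = 4*I*√6594/7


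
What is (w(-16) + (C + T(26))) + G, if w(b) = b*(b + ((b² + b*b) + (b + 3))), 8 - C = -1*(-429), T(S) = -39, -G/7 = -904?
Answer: -1860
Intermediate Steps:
G = 6328 (G = -7*(-904) = 6328)
C = -421 (C = 8 - (-1)*(-429) = 8 - 1*429 = 8 - 429 = -421)
w(b) = b*(3 + 2*b + 2*b²) (w(b) = b*(b + ((b² + b²) + (3 + b))) = b*(b + (2*b² + (3 + b))) = b*(b + (3 + b + 2*b²)) = b*(3 + 2*b + 2*b²))
(w(-16) + (C + T(26))) + G = (-16*(3 + 2*(-16) + 2*(-16)²) + (-421 - 39)) + 6328 = (-16*(3 - 32 + 2*256) - 460) + 6328 = (-16*(3 - 32 + 512) - 460) + 6328 = (-16*483 - 460) + 6328 = (-7728 - 460) + 6328 = -8188 + 6328 = -1860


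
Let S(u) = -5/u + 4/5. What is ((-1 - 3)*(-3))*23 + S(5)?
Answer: 1379/5 ≈ 275.80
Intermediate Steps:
S(u) = 4/5 - 5/u (S(u) = -5/u + 4*(1/5) = -5/u + 4/5 = 4/5 - 5/u)
((-1 - 3)*(-3))*23 + S(5) = ((-1 - 3)*(-3))*23 + (4/5 - 5/5) = -4*(-3)*23 + (4/5 - 5*1/5) = 12*23 + (4/5 - 1) = 276 - 1/5 = 1379/5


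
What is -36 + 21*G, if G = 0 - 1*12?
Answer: -288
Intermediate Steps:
G = -12 (G = 0 - 12 = -12)
-36 + 21*G = -36 + 21*(-12) = -36 - 252 = -288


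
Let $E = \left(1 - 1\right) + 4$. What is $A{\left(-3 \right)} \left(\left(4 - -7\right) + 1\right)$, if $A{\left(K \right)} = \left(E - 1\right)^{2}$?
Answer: $108$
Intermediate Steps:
$E = 4$ ($E = \left(1 + \left(-4 + 3\right)\right) + 4 = \left(1 - 1\right) + 4 = 0 + 4 = 4$)
$A{\left(K \right)} = 9$ ($A{\left(K \right)} = \left(4 - 1\right)^{2} = 3^{2} = 9$)
$A{\left(-3 \right)} \left(\left(4 - -7\right) + 1\right) = 9 \left(\left(4 - -7\right) + 1\right) = 9 \left(\left(4 + 7\right) + 1\right) = 9 \left(11 + 1\right) = 9 \cdot 12 = 108$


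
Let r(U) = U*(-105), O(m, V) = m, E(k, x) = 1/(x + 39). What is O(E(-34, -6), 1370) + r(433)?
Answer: -1500344/33 ≈ -45465.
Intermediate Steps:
E(k, x) = 1/(39 + x)
r(U) = -105*U
O(E(-34, -6), 1370) + r(433) = 1/(39 - 6) - 105*433 = 1/33 - 45465 = -1500344/33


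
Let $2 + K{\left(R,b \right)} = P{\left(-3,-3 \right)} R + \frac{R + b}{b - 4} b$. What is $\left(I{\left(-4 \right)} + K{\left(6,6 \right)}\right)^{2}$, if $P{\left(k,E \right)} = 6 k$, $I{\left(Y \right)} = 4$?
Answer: $4900$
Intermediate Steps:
$K{\left(R,b \right)} = -2 - 18 R + \frac{b \left(R + b\right)}{-4 + b}$ ($K{\left(R,b \right)} = -2 + \left(6 \left(-3\right) R + \frac{R + b}{b - 4} b\right) = -2 - \left(18 R - \frac{R + b}{-4 + b} b\right) = -2 - \left(18 R - \frac{b \left(R + b\right)}{-4 + b}\right) = -2 - 18 R + \frac{b \left(R + b\right)}{-4 + b}$)
$\left(I{\left(-4 \right)} + K{\left(6,6 \right)}\right)^{2} = \left(4 + \frac{8 + 6^{2} - 12 + 72 \cdot 6 - 102 \cdot 6}{-4 + 6}\right)^{2} = \left(4 + \frac{8 + 36 - 12 + 432 - 612}{2}\right)^{2} = \left(4 + \frac{1}{2} \left(-148\right)\right)^{2} = \left(4 - 74\right)^{2} = \left(-70\right)^{2} = 4900$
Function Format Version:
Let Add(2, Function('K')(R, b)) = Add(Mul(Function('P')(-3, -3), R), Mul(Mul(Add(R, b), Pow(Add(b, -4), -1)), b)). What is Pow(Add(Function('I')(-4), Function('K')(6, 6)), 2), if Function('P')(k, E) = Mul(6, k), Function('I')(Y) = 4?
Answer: 4900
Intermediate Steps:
Function('K')(R, b) = Add(-2, Mul(-18, R), Mul(b, Pow(Add(-4, b), -1), Add(R, b))) (Function('K')(R, b) = Add(-2, Add(Mul(Mul(6, -3), R), Mul(Mul(Add(R, b), Pow(Add(b, -4), -1)), b))) = Add(-2, Add(Mul(-18, R), Mul(Mul(Add(R, b), Pow(Add(-4, b), -1)), b))) = Add(-2, Add(Mul(-18, R), Mul(Mul(Pow(Add(-4, b), -1), Add(R, b)), b))) = Add(-2, Add(Mul(-18, R), Mul(b, Pow(Add(-4, b), -1), Add(R, b)))) = Add(-2, Mul(-18, R), Mul(b, Pow(Add(-4, b), -1), Add(R, b))))
Pow(Add(Function('I')(-4), Function('K')(6, 6)), 2) = Pow(Add(4, Mul(Pow(Add(-4, 6), -1), Add(8, Pow(6, 2), Mul(-2, 6), Mul(72, 6), Mul(-17, 6, 6)))), 2) = Pow(Add(4, Mul(Pow(2, -1), Add(8, 36, -12, 432, -612))), 2) = Pow(Add(4, Mul(Rational(1, 2), -148)), 2) = Pow(Add(4, -74), 2) = Pow(-70, 2) = 4900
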